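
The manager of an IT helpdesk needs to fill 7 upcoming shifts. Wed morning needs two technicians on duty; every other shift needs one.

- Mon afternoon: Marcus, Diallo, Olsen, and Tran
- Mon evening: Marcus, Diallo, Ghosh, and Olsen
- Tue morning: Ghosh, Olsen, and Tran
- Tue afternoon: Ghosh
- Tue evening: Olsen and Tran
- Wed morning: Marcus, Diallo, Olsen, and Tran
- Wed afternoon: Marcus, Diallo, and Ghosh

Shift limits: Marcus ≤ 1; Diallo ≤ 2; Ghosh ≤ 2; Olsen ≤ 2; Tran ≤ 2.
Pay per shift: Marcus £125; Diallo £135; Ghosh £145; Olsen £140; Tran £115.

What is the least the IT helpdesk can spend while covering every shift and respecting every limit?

Tue afternoon can only be covered by Ghosh, so that assignment is forced.
Picking the cheapest available technician for each shift independently would cost £980, but that ignores the shift limits.
An optimal schedule: Mon afternoon→Diallo, Mon evening→Olsen, Tue morning→Tran, Tue afternoon→Ghosh, Tue evening→Tran, Wed morning→Diallo+Olsen, Wed afternoon→Marcus.
Total: 135 + 140 + 115 + 145 + 115 + 135 + 140 + 125 = £1050.

£1050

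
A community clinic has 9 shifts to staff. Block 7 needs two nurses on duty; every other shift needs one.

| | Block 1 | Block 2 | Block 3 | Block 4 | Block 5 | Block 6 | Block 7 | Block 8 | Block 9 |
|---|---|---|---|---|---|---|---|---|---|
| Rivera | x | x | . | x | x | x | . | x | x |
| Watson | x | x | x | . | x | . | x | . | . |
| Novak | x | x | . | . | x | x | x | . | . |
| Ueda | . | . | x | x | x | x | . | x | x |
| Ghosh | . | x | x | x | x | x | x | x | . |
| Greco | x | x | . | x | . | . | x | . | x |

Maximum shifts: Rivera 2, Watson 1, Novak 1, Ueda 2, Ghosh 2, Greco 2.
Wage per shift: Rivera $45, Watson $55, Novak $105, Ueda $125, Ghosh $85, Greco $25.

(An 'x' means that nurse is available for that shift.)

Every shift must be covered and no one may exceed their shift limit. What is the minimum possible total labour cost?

$720

Picking the cheapest available nurse for each shift independently would cost $370, but that ignores the shift limits.
An optimal schedule: Block 1→Novak, Block 2→Greco, Block 3→Watson, Block 4→Ueda, Block 5→Ghosh, Block 6→Ueda, Block 7→Ghosh+Greco, Block 8→Rivera, Block 9→Rivera.
Total: 105 + 25 + 55 + 125 + 85 + 125 + 85 + 25 + 45 + 45 = $720.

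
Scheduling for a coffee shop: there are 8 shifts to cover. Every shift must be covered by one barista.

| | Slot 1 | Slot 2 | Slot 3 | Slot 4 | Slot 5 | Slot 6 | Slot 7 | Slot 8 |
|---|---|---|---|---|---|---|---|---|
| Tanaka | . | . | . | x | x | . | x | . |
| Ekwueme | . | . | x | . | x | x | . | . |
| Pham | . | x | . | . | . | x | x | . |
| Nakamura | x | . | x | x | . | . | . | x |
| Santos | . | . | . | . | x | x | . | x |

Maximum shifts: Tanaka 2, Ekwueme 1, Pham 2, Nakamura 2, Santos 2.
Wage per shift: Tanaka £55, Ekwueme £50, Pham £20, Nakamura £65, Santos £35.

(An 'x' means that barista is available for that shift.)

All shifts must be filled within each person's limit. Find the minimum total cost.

Slot 1 can only be covered by Nakamura, so that assignment is forced.
Slot 2 can only be covered by Pham, so that assignment is forced.
Picking the cheapest available barista for each shift independently would cost £300, but that ignores the shift limits.
An optimal schedule: Slot 1→Nakamura, Slot 2→Pham, Slot 3→Ekwueme, Slot 4→Tanaka, Slot 5→Tanaka, Slot 6→Santos, Slot 7→Pham, Slot 8→Santos.
Total: 65 + 20 + 50 + 55 + 55 + 35 + 20 + 35 = £335.

£335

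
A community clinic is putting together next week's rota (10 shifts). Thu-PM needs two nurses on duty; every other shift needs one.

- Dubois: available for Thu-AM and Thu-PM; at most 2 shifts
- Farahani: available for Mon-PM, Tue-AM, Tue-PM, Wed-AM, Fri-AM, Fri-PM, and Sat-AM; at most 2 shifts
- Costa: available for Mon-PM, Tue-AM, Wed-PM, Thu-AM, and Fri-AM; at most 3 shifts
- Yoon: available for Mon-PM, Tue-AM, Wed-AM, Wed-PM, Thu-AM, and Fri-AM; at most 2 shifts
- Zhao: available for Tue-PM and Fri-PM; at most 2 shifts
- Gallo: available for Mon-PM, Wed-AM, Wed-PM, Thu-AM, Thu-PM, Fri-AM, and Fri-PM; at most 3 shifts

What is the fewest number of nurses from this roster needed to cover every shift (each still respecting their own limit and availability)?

5

11 slots to fill and no one can take more than 3, so at least ⌈11/3⌉ = 4 nurses are needed.
Any 4 nurses together have capacity at most 3+3+2+2 = 10 < 11 slots, so 4 can never suffice.
Dubois, Farahani, Costa, Yoon, and Gallo alone can cover everything: Mon-PM→Costa, Tue-AM→Costa, Tue-PM→Farahani, Wed-AM→Yoon, Wed-PM→Costa, Thu-AM→Dubois, Thu-PM→Dubois+Gallo, Fri-AM→Yoon, Fri-PM→Gallo, Sat-AM→Farahani.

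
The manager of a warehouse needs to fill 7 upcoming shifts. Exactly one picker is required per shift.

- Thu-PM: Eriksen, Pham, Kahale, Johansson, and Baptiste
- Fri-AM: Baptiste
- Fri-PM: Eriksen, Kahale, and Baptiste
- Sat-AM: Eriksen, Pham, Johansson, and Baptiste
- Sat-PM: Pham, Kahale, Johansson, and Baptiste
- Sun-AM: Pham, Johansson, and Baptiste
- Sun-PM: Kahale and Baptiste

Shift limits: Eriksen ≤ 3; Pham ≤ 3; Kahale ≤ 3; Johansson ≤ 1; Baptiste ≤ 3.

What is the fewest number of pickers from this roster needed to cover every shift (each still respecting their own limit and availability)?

7 slots to fill and no one can take more than 3, so at least ⌈7/3⌉ = 3 pickers are needed.
Eriksen, Pham, and Baptiste alone can cover everything: Thu-PM→Eriksen, Fri-AM→Baptiste, Fri-PM→Eriksen, Sat-AM→Eriksen, Sat-PM→Pham, Sun-AM→Pham, Sun-PM→Baptiste.

3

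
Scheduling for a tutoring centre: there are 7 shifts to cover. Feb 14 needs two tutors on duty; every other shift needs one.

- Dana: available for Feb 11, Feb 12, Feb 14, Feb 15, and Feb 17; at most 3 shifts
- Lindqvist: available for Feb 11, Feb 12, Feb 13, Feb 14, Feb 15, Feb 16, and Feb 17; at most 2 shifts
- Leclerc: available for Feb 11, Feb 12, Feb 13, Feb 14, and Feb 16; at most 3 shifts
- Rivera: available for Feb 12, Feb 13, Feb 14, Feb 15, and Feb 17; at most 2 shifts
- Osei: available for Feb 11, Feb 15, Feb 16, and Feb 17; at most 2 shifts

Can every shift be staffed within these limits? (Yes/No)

One valid schedule: Feb 11→Dana, Feb 12→Dana, Feb 13→Lindqvist, Feb 14→Leclerc+Rivera, Feb 15→Dana, Feb 16→Lindqvist, Feb 17→Rivera.
Loads: Dana 3/3, Lindqvist 2/2, Leclerc 1/3, Rivera 2/2, Osei 0/2 — all within limits.

Yes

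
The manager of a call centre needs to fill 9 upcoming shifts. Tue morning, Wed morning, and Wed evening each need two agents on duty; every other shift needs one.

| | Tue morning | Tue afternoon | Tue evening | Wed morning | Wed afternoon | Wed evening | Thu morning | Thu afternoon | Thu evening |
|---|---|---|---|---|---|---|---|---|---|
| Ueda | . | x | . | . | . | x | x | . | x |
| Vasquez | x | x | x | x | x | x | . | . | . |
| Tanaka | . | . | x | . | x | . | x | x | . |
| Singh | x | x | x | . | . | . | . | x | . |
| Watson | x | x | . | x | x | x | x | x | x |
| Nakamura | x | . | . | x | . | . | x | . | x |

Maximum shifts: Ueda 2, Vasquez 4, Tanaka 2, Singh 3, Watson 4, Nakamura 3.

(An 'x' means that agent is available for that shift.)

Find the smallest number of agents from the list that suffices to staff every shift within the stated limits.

12 slots to fill and no one can take more than 4, so at least ⌈12/4⌉ = 3 agents are needed.
Any 3 agents together have capacity at most 4+4+3 = 11 < 12 slots, so 3 can never suffice.
Ueda, Vasquez, Tanaka, and Watson alone can cover everything: Tue morning→Vasquez+Watson, Tue afternoon→Ueda, Tue evening→Vasquez, Wed morning→Vasquez+Watson, Wed afternoon→Tanaka, Wed evening→Vasquez+Watson, Thu morning→Watson, Thu afternoon→Tanaka, Thu evening→Ueda.

4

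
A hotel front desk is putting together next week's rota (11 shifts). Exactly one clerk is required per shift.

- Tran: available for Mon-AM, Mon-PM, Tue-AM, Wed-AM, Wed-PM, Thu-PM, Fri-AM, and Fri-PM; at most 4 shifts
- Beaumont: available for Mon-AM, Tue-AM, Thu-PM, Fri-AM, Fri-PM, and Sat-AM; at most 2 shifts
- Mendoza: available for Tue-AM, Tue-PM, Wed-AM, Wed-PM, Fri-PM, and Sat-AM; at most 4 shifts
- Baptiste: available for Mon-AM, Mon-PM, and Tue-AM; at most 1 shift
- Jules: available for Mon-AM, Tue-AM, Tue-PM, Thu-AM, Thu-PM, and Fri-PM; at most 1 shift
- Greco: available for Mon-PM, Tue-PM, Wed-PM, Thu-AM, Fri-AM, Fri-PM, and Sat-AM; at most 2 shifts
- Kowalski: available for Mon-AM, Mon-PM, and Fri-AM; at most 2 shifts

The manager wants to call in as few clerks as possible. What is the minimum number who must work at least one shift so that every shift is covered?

11 slots to fill and no one can take more than 4, so at least ⌈11/4⌉ = 3 clerks are needed.
Any 3 clerks together have capacity at most 4+4+2 = 10 < 11 slots, so 3 can never suffice.
Tran, Beaumont, Mendoza, and Jules alone can cover everything: Mon-AM→Beaumont, Mon-PM→Tran, Tue-AM→Mendoza, Tue-PM→Mendoza, Wed-AM→Tran, Wed-PM→Tran, Thu-AM→Jules, Thu-PM→Beaumont, Fri-AM→Tran, Fri-PM→Mendoza, Sat-AM→Mendoza.

4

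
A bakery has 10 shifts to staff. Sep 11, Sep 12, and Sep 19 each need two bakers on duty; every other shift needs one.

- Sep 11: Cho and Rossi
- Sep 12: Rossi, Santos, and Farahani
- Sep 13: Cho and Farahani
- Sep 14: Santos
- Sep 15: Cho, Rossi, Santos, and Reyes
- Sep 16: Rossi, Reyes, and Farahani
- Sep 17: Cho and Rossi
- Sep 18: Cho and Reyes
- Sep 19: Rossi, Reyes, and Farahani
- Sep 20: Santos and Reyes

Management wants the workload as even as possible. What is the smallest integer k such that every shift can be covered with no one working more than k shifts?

3

With 5 bakers and 13 worker-slots to fill, someone must work at least ⌈13/5⌉ = 3 shifts, so k ≥ 3.
k = 3 works: Sep 11→Cho+Rossi, Sep 12→Rossi+Santos, Sep 13→Cho, Sep 14→Santos, Sep 15→Reyes, Sep 16→Rossi, Sep 17→Cho, Sep 18→Reyes, Sep 19→Reyes+Farahani, Sep 20→Santos.
Loads: Cho 3, Rossi 3, Santos 3, Reyes 3, Farahani 1 — all ≤ 3.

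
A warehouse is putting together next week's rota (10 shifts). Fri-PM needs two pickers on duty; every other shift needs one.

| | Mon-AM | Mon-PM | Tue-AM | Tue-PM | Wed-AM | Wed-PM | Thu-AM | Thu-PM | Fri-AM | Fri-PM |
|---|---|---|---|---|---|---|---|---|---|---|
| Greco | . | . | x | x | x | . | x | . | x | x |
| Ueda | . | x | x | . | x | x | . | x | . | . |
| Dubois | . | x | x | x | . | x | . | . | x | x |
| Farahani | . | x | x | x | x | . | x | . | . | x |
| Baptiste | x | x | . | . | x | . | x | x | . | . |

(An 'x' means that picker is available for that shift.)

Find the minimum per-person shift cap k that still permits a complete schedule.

With 5 pickers and 11 worker-slots to fill, someone must work at least ⌈11/5⌉ = 3 shifts, so k ≥ 3.
k = 3 works: Mon-AM→Baptiste, Mon-PM→Ueda, Tue-AM→Dubois, Tue-PM→Greco, Wed-AM→Farahani, Wed-PM→Ueda, Thu-AM→Greco, Thu-PM→Ueda, Fri-AM→Greco, Fri-PM→Dubois+Farahani.
Loads: Greco 3, Ueda 3, Dubois 2, Farahani 2, Baptiste 1 — all ≤ 3.

3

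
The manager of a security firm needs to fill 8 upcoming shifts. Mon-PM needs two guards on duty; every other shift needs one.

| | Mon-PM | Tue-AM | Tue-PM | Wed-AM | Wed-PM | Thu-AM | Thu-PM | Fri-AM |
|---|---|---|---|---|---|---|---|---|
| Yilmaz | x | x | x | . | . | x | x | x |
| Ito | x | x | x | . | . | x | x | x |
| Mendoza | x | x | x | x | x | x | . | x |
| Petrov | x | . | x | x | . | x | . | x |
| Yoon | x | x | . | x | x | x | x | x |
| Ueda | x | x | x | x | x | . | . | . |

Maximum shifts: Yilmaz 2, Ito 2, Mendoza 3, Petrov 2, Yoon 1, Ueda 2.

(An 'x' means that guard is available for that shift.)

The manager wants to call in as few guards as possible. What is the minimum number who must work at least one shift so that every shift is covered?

9 slots to fill and no one can take more than 3, so at least ⌈9/3⌉ = 3 guards are needed.
Any 3 guards together have capacity at most 3+2+2 = 7 < 9 slots, so 3 can never suffice.
Yilmaz, Ito, Mendoza, and Petrov alone can cover everything: Mon-PM→Mendoza+Petrov, Tue-AM→Yilmaz, Tue-PM→Ito, Wed-AM→Mendoza, Wed-PM→Mendoza, Thu-AM→Ito, Thu-PM→Yilmaz, Fri-AM→Petrov.

4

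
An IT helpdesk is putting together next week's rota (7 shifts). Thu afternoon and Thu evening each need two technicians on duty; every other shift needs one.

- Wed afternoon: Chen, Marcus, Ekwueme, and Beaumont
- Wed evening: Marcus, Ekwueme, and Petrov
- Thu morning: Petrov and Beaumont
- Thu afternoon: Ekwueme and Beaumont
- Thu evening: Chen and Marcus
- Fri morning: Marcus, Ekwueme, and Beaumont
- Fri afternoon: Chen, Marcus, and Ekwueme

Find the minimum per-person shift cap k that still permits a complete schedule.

2

With 5 technicians and 9 worker-slots to fill, someone must work at least ⌈9/5⌉ = 2 shifts, so k ≥ 2.
k = 2 works: Wed afternoon→Beaumont, Wed evening→Marcus, Thu morning→Petrov, Thu afternoon→Ekwueme+Beaumont, Thu evening→Chen+Marcus, Fri morning→Ekwueme, Fri afternoon→Chen.
Loads: Chen 2, Marcus 2, Ekwueme 2, Petrov 1, Beaumont 2 — all ≤ 2.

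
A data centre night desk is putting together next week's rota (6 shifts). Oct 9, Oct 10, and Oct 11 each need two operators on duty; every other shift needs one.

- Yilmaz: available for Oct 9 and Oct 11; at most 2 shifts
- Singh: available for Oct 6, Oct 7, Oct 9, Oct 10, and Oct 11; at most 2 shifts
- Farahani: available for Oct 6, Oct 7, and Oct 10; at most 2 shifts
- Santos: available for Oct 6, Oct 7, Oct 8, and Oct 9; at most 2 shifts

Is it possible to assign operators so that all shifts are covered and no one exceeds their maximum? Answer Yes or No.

No

Total capacity is 2+2+2+2 = 8 but 9 worker-slots are needed — infeasible.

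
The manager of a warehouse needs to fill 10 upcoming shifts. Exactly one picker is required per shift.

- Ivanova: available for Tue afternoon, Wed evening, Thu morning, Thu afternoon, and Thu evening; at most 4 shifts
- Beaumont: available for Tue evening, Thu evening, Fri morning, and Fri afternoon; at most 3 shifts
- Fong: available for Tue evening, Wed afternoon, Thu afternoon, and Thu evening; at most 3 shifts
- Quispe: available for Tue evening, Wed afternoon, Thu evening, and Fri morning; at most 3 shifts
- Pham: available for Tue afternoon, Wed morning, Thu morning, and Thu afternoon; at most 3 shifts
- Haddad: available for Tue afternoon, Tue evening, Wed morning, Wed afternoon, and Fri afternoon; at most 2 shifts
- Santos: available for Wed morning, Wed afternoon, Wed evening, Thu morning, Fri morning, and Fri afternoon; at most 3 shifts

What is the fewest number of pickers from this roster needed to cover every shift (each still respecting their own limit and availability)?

3

10 slots to fill and no one can take more than 4, so at least ⌈10/4⌉ = 3 pickers are needed.
Ivanova, Beaumont, and Santos alone can cover everything: Tue afternoon→Ivanova, Tue evening→Beaumont, Wed morning→Santos, Wed afternoon→Santos, Wed evening→Ivanova, Thu morning→Ivanova, Thu afternoon→Ivanova, Thu evening→Beaumont, Fri morning→Beaumont, Fri afternoon→Santos.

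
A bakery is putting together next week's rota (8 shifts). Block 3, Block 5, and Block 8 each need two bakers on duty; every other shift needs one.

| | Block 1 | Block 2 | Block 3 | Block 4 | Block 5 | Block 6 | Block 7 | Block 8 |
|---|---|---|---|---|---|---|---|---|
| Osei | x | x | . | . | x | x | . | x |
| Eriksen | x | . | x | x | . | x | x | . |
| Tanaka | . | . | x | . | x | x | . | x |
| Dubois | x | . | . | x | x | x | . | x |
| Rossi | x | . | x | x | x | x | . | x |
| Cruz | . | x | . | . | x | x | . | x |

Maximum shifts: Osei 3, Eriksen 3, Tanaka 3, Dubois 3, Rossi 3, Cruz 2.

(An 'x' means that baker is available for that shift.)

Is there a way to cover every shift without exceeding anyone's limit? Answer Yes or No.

Yes

Block 7 can only be covered by Eriksen, so that assignment is forced.
One valid schedule: Block 1→Osei, Block 2→Osei, Block 3→Eriksen+Tanaka, Block 4→Eriksen, Block 5→Tanaka+Dubois, Block 6→Osei, Block 7→Eriksen, Block 8→Tanaka+Dubois.
Loads: Osei 3/3, Eriksen 3/3, Tanaka 3/3, Dubois 2/3, Rossi 0/3, Cruz 0/2 — all within limits.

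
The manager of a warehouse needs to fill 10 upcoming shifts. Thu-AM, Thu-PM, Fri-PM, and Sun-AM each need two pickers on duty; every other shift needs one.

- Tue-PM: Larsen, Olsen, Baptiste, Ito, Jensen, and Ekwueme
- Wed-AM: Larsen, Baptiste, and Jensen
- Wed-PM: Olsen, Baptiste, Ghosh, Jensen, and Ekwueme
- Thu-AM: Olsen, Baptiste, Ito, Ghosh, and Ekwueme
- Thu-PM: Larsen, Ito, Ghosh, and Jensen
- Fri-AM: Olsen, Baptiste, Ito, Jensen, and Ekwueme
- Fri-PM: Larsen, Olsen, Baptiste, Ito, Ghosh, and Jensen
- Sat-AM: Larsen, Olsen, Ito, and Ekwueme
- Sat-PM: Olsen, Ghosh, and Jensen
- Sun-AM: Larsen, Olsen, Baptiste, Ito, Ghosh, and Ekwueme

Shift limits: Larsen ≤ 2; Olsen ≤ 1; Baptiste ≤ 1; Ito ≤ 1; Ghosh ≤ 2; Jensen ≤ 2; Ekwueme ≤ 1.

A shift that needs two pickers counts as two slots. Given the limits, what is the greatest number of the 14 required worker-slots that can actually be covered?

Total capacity across all pickers is 2+1+1+1+2+2+1 = 10, and 14 slots are needed, so at most 10 can be filled.
An assignment achieving 10: Tue-PM→Jensen, Wed-AM→Larsen, Wed-PM→Baptiste, Thu-AM→Ghosh, Thu-PM→Larsen+Ito, Fri-AM→Jensen, Fri-PM→Ghosh, Sat-AM→Ekwueme, Sat-PM→Olsen.
Loads: Larsen 2/2, Olsen 1/1, Baptiste 1/1, Ito 1/1, Ghosh 2/2, Jensen 2/2, Ekwueme 1/1.

10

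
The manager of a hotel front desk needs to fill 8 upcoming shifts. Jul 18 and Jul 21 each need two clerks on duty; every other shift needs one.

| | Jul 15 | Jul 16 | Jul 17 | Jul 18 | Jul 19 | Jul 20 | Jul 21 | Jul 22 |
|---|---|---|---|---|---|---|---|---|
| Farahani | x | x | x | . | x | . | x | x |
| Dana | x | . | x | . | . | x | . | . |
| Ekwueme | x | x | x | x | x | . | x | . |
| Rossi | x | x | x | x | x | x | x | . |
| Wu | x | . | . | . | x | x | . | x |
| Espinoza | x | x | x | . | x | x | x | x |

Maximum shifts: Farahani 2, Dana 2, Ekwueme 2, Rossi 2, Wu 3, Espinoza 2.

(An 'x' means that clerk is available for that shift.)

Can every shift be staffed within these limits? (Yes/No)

Jul 18 can only be covered by Ekwueme and Rossi, so that assignment is forced.
One valid schedule: Jul 15→Wu, Jul 16→Farahani, Jul 17→Dana, Jul 18→Ekwueme+Rossi, Jul 19→Ekwueme, Jul 20→Dana, Jul 21→Rossi+Espinoza, Jul 22→Farahani.
Loads: Farahani 2/2, Dana 2/2, Ekwueme 2/2, Rossi 2/2, Wu 1/3, Espinoza 1/2 — all within limits.

Yes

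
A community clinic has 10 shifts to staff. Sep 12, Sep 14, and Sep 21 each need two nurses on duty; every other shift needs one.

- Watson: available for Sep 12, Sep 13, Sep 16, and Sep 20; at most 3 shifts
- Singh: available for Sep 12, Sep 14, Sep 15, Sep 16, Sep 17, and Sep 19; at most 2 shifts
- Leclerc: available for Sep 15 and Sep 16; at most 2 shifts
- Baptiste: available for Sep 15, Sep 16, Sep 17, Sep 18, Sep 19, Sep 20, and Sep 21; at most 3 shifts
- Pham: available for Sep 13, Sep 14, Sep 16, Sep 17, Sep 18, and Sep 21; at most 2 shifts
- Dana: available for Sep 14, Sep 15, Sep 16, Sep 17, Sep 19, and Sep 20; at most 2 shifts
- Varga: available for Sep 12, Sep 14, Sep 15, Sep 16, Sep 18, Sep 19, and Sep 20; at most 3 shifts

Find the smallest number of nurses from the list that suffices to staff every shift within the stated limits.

13 slots to fill and no one can take more than 3, so at least ⌈13/3⌉ = 5 nurses are needed.
Watson, Singh, Baptiste, Pham, and Varga alone can cover everything: Sep 12→Watson+Singh, Sep 13→Watson, Sep 14→Singh+Pham, Sep 15→Baptiste, Sep 16→Varga, Sep 17→Baptiste, Sep 18→Varga, Sep 19→Varga, Sep 20→Watson, Sep 21→Baptiste+Pham.

5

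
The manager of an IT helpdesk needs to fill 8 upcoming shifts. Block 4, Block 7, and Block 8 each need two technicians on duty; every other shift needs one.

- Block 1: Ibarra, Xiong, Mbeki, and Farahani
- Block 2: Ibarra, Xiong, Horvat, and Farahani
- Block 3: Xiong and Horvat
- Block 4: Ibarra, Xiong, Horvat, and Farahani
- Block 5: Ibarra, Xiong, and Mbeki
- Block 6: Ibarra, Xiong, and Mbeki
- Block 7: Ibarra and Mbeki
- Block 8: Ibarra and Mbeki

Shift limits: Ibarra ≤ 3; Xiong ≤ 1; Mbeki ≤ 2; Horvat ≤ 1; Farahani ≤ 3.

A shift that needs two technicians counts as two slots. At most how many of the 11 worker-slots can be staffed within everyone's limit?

Total capacity across all technicians is 3+1+2+1+3 = 10, and 11 slots are needed, so at most 10 can be filled.
An assignment achieving 10: Block 1→Farahani, Block 2→Farahani, Block 3→Xiong, Block 4→Horvat+Farahani, Block 5→Ibarra, Block 7→Ibarra+Mbeki, Block 8→Ibarra+Mbeki.
Loads: Ibarra 3/3, Xiong 1/1, Mbeki 2/2, Horvat 1/1, Farahani 3/3.

10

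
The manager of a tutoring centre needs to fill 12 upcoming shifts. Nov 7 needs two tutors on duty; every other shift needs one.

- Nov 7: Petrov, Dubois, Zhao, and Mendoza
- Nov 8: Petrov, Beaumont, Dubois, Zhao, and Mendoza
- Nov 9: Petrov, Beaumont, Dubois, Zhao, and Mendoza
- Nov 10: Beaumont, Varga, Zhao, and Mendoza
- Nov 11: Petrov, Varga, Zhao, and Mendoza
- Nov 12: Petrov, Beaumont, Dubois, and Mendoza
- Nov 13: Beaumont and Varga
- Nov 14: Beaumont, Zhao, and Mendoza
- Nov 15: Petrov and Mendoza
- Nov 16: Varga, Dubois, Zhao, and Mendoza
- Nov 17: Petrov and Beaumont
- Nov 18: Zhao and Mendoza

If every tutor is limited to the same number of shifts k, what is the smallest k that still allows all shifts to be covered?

3

With 6 tutors and 13 worker-slots to fill, someone must work at least ⌈13/6⌉ = 3 shifts, so k ≥ 3.
k = 3 works: Nov 7→Zhao+Mendoza, Nov 8→Dubois, Nov 9→Dubois, Nov 10→Beaumont, Nov 11→Petrov, Nov 12→Dubois, Nov 13→Beaumont, Nov 14→Beaumont, Nov 15→Petrov, Nov 16→Varga, Nov 17→Petrov, Nov 18→Zhao.
Loads: Petrov 3, Beaumont 3, Varga 1, Dubois 3, Zhao 2, Mendoza 1 — all ≤ 3.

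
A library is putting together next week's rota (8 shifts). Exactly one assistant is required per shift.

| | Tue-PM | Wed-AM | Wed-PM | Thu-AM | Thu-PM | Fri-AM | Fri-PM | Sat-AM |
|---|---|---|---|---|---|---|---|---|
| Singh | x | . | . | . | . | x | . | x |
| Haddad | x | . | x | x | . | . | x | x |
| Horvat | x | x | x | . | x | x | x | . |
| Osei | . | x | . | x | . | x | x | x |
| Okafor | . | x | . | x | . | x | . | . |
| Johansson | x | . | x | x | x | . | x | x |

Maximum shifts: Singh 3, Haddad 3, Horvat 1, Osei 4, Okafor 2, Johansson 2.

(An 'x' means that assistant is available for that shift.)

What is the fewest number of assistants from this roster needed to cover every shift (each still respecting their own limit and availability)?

3

8 slots to fill and no one can take more than 4, so at least ⌈8/4⌉ = 2 assistants are needed.
Any 2 assistants together have capacity at most 4+3 = 7 < 8 slots, so 2 can never suffice.
Singh, Osei, and Johansson alone can cover everything: Tue-PM→Singh, Wed-AM→Osei, Wed-PM→Johansson, Thu-AM→Osei, Thu-PM→Johansson, Fri-AM→Singh, Fri-PM→Osei, Sat-AM→Singh.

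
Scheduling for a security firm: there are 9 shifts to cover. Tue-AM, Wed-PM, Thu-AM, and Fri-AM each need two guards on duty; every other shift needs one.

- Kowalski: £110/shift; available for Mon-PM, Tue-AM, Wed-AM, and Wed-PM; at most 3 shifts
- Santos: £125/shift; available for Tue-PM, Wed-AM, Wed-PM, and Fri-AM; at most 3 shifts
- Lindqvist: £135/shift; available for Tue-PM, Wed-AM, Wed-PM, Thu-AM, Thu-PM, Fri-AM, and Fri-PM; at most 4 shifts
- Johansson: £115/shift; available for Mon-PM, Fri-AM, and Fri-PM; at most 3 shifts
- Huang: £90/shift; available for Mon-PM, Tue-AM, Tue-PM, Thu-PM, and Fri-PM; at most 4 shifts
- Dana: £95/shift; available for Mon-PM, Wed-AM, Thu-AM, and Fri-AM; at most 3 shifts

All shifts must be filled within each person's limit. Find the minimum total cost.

£1350

Tue-AM can only be covered by Kowalski and Huang, so that assignment is forced.
Thu-AM can only be covered by Lindqvist and Dana, so that assignment is forced.
Picking the cheapest available guard for each shift independently would cost £1330, but that ignores the shift limits.
An optimal schedule: Mon-PM→Dana, Tue-AM→Huang+Kowalski, Tue-PM→Huang, Wed-AM→Kowalski, Wed-PM→Kowalski+Santos, Thu-AM→Dana+Lindqvist, Thu-PM→Huang, Fri-AM→Dana+Johansson, Fri-PM→Huang.
Total: 95 + 90 + 110 + 90 + 110 + 110 + 125 + 95 + 135 + 90 + 95 + 115 + 90 = £1350.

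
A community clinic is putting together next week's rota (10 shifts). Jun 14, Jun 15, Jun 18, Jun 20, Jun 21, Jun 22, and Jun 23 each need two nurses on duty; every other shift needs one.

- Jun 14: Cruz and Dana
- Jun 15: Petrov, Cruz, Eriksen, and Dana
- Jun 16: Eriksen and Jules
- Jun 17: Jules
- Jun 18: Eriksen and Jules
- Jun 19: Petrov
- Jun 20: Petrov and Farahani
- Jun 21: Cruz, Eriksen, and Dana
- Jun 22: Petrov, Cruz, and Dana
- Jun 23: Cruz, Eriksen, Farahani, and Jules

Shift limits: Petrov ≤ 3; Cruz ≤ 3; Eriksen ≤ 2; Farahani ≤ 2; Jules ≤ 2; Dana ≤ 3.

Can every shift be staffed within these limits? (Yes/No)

Total capacity is 3+3+2+2+2+3 = 15 but 17 worker-slots are needed — infeasible.

No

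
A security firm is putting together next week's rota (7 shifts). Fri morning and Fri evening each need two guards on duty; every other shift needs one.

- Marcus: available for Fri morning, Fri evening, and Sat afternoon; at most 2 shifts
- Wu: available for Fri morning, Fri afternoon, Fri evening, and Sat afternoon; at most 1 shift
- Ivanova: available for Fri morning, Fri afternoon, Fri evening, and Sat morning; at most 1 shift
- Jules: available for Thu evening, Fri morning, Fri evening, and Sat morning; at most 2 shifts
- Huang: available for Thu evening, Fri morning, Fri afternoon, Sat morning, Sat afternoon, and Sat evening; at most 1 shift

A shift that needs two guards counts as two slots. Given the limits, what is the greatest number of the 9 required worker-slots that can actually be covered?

7

Total capacity across all guards is 2+1+1+2+1 = 7, and 9 slots are needed, so at most 7 can be filled.
An assignment achieving 7: Thu evening→Jules, Fri afternoon→Wu, Fri evening→Marcus+Jules, Sat morning→Ivanova, Sat afternoon→Marcus, Sat evening→Huang.
Loads: Marcus 2/2, Wu 1/1, Ivanova 1/1, Jules 2/2, Huang 1/1.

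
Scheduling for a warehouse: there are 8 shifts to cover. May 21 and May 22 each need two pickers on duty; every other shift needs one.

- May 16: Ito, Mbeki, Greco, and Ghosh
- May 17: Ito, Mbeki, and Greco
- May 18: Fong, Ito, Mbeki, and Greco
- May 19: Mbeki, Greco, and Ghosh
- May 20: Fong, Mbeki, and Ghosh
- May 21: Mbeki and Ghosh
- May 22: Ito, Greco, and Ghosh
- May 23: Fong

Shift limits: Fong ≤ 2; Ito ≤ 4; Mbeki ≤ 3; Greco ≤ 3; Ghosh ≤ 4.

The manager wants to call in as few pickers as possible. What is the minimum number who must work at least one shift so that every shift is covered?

4

10 slots to fill and no one can take more than 4, so at least ⌈10/4⌉ = 3 pickers are needed.
Shifts {May 21, May 22, May 23} need 5 slots, but among the pickers available for them (Fong, Ito, Mbeki, Greco, and Ghosh) any 3 together supply at most 4. So 3 pickers are not enough.
Fong, Ito, Mbeki, and Ghosh alone can cover everything: May 16→Ito, May 17→Ito, May 18→Fong, May 19→Mbeki, May 20→Mbeki, May 21→Mbeki+Ghosh, May 22→Ito+Ghosh, May 23→Fong.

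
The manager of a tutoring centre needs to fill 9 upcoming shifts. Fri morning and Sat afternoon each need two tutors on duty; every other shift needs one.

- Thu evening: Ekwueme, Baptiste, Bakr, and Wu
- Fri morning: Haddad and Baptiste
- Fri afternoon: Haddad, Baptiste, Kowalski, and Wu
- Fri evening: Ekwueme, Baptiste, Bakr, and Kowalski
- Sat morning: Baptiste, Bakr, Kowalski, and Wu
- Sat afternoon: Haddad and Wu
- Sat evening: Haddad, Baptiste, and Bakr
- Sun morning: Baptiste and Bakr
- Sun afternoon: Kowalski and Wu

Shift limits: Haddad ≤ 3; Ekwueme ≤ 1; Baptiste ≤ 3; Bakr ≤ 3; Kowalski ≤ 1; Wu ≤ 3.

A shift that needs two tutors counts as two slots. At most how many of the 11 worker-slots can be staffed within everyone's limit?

Total capacity across all tutors is 3+1+3+3+1+3 = 14, and 11 slots are needed, so at most 11 can be filled.
An assignment achieving 11: Thu evening→Ekwueme, Fri morning→Haddad+Baptiste, Fri afternoon→Baptiste, Fri evening→Bakr, Sat morning→Bakr, Sat afternoon→Haddad+Wu, Sat evening→Haddad, Sun morning→Baptiste, Sun afternoon→Kowalski.
Loads: Haddad 3/3, Ekwueme 1/1, Baptiste 3/3, Bakr 2/3, Kowalski 1/1, Wu 1/3.

11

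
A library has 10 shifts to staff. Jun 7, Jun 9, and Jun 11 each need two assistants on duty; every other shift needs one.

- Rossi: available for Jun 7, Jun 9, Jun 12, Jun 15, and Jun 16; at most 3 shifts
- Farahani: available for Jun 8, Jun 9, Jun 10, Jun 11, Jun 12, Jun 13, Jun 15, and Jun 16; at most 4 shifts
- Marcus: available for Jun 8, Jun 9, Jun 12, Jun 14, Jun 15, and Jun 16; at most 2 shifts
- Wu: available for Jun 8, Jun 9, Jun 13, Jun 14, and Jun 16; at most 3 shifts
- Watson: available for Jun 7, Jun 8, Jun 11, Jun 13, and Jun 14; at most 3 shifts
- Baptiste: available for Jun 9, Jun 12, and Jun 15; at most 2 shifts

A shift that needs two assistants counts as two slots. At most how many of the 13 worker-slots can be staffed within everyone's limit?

13

Total capacity across all assistants is 3+4+2+3+3+2 = 17, and 13 slots are needed, so at most 13 can be filled.
An assignment achieving 13: Jun 7→Rossi+Watson, Jun 8→Farahani, Jun 9→Wu+Baptiste, Jun 10→Farahani, Jun 11→Farahani+Watson, Jun 12→Rossi, Jun 13→Farahani, Jun 14→Marcus, Jun 15→Rossi, Jun 16→Marcus.
Loads: Rossi 3/3, Farahani 4/4, Marcus 2/2, Wu 1/3, Watson 2/3, Baptiste 1/2.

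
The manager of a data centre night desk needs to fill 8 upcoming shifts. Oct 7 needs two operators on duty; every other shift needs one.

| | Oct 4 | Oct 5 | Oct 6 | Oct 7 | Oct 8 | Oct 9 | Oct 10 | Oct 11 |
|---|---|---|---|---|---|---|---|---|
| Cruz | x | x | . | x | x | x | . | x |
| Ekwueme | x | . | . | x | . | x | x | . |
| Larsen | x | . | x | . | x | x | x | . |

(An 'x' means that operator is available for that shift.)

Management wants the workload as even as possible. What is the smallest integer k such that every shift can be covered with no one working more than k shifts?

With 3 operators and 9 worker-slots to fill, someone must work at least ⌈9/3⌉ = 3 shifts, so k ≥ 3.
k = 3 works: Oct 4→Ekwueme, Oct 5→Cruz, Oct 6→Larsen, Oct 7→Cruz+Ekwueme, Oct 8→Larsen, Oct 9→Larsen, Oct 10→Ekwueme, Oct 11→Cruz.
Loads: Cruz 3, Ekwueme 3, Larsen 3 — all ≤ 3.

3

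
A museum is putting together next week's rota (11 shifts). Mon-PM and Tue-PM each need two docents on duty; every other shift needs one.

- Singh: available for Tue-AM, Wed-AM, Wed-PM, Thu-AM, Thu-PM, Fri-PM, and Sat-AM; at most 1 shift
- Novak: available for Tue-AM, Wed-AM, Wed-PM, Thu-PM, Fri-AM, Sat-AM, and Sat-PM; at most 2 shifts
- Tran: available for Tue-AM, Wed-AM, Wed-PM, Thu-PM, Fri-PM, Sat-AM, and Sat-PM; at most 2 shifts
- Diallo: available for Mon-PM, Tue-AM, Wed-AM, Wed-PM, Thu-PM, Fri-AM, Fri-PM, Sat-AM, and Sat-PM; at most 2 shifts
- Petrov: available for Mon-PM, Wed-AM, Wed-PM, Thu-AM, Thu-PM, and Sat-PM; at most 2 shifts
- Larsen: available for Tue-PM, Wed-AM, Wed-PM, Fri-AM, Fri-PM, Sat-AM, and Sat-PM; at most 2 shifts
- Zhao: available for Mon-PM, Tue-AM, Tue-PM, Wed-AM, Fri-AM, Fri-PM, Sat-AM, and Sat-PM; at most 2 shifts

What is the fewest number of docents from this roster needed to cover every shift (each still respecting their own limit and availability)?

13 slots to fill and no one can take more than 2, so at least ⌈13/2⌉ = 7 docents are needed.
Singh, Novak, Tran, Diallo, Petrov, Larsen, and Zhao alone can cover everything: Mon-PM→Diallo+Petrov, Tue-AM→Novak, Tue-PM→Larsen+Zhao, Wed-AM→Zhao, Wed-PM→Diallo, Thu-AM→Singh, Thu-PM→Tran, Fri-AM→Novak, Fri-PM→Tran, Sat-AM→Larsen, Sat-PM→Petrov.

7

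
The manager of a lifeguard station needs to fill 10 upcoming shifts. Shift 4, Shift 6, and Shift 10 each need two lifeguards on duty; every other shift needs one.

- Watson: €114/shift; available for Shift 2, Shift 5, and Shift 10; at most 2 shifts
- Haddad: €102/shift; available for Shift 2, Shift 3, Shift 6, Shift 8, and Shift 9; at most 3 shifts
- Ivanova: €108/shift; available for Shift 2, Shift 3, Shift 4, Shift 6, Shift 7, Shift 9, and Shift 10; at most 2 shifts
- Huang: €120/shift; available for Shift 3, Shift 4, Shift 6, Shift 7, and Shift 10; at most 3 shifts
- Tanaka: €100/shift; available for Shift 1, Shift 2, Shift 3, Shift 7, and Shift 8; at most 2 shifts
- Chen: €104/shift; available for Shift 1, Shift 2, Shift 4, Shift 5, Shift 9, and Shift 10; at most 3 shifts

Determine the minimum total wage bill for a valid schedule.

Picking the cheapest available lifeguard for each shift independently would cost €1340, but that ignores the shift limits.
An optimal schedule: Shift 1→Tanaka, Shift 2→Watson, Shift 3→Haddad, Shift 4→Chen+Ivanova, Shift 5→Chen, Shift 6→Haddad+Ivanova, Shift 7→Huang, Shift 8→Tanaka, Shift 9→Haddad, Shift 10→Chen+Watson.
Total: 100 + 114 + 102 + 104 + 108 + 104 + 102 + 108 + 120 + 100 + 102 + 104 + 114 = €1382.

€1382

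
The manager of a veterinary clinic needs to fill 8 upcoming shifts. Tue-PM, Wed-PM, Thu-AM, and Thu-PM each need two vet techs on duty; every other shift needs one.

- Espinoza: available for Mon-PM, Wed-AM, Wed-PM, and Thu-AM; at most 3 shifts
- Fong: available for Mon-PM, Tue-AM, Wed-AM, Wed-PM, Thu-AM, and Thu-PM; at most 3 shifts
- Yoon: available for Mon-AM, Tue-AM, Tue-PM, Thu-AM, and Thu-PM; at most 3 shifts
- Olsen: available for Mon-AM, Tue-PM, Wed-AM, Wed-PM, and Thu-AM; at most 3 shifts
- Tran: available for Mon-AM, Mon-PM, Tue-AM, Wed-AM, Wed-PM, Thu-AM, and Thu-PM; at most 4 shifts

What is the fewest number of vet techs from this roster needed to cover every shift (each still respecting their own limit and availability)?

4

12 slots to fill and no one can take more than 4, so at least ⌈12/4⌉ = 3 vet techs are needed.
Any 3 vet techs together have capacity at most 4+3+3 = 10 < 12 slots, so 3 can never suffice.
Espinoza, Fong, Yoon, and Olsen alone can cover everything: Mon-AM→Yoon, Mon-PM→Espinoza, Tue-AM→Fong, Tue-PM→Yoon+Olsen, Wed-AM→Espinoza, Wed-PM→Espinoza+Olsen, Thu-AM→Fong+Olsen, Thu-PM→Fong+Yoon.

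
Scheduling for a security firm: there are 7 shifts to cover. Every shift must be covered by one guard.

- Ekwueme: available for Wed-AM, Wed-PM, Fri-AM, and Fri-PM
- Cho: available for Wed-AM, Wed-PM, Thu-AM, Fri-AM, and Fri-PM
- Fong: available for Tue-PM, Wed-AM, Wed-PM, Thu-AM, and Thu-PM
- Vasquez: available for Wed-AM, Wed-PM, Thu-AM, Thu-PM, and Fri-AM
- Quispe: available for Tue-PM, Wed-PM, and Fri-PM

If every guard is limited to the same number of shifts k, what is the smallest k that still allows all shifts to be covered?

With 5 guards and 7 worker-slots to fill, someone must work at least ⌈7/5⌉ = 2 shifts, so k ≥ 2.
k = 2 works: Tue-PM→Fong, Wed-AM→Cho, Wed-PM→Vasquez, Thu-AM→Cho, Thu-PM→Fong, Fri-AM→Ekwueme, Fri-PM→Ekwueme.
Loads: Ekwueme 2, Cho 2, Fong 2, Vasquez 1, Quispe 0 — all ≤ 2.

2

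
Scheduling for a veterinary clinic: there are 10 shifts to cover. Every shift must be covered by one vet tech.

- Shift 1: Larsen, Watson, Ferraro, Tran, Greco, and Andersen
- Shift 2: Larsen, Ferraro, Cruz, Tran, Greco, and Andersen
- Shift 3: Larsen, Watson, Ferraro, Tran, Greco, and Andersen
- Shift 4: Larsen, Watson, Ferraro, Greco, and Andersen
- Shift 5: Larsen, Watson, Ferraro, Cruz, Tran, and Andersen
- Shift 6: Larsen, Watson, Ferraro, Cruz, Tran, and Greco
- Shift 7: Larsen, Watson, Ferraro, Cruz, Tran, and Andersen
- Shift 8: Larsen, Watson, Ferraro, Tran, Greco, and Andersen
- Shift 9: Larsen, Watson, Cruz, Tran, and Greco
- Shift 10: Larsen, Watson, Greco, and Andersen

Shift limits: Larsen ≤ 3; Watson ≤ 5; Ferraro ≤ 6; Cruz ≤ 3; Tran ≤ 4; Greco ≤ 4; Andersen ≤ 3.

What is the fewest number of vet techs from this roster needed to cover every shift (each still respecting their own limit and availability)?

2

10 slots to fill and no one can take more than 6, so at least ⌈10/6⌉ = 2 vet techs are needed.
Watson and Ferraro alone can cover everything: Shift 1→Watson, Shift 2→Ferraro, Shift 3→Watson, Shift 4→Watson, Shift 5→Ferraro, Shift 6→Ferraro, Shift 7→Ferraro, Shift 8→Ferraro, Shift 9→Watson, Shift 10→Watson.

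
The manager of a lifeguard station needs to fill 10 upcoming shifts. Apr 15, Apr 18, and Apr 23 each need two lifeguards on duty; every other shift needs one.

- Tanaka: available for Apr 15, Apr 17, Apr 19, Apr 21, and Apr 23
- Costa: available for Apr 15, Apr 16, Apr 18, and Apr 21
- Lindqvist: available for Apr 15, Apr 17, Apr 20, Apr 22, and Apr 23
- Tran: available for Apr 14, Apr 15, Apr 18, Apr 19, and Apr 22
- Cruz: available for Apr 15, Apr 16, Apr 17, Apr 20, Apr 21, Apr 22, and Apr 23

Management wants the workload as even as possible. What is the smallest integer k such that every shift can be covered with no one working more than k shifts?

3

With 5 lifeguards and 13 worker-slots to fill, someone must work at least ⌈13/5⌉ = 3 shifts, so k ≥ 3.
k = 3 works: Apr 14→Tran, Apr 15→Costa+Tran, Apr 16→Costa, Apr 17→Tanaka, Apr 18→Costa+Tran, Apr 19→Tanaka, Apr 20→Lindqvist, Apr 21→Tanaka, Apr 22→Lindqvist, Apr 23→Lindqvist+Cruz.
Loads: Tanaka 3, Costa 3, Lindqvist 3, Tran 3, Cruz 1 — all ≤ 3.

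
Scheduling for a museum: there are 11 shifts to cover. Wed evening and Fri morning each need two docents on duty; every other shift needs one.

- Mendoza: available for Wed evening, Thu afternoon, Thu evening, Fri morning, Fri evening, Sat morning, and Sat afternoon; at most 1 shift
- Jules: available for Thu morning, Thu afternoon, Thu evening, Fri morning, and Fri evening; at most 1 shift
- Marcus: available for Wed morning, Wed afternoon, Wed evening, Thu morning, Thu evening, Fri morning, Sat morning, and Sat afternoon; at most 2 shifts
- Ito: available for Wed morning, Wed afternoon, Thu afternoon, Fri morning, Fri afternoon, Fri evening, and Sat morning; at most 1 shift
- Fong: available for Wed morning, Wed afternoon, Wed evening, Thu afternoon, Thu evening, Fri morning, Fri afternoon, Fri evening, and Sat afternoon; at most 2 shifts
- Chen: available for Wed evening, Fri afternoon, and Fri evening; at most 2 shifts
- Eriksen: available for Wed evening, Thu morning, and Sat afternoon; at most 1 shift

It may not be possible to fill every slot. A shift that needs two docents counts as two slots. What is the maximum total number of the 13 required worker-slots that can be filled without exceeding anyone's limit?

Total capacity across all docents is 1+1+2+1+2+2+1 = 10, and 13 slots are needed, so at most 10 can be filled.
An assignment achieving 10: Wed morning→Marcus, Wed afternoon→Marcus, Wed evening→Chen, Thu morning→Jules, Thu afternoon→Fong, Thu evening→Fong, Fri afternoon→Ito, Fri evening→Chen, Sat morning→Mendoza, Sat afternoon→Eriksen.
Loads: Mendoza 1/1, Jules 1/1, Marcus 2/2, Ito 1/1, Fong 2/2, Chen 2/2, Eriksen 1/1.

10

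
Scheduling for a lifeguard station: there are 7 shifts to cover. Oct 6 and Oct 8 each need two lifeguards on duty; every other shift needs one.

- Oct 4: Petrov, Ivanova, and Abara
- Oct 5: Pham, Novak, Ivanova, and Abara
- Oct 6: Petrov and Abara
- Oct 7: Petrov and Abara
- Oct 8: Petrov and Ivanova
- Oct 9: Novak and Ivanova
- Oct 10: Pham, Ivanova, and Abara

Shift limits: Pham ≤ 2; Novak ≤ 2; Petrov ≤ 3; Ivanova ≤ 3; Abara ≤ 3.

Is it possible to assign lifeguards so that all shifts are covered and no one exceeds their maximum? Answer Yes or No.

Oct 6 can only be covered by Petrov and Abara, so that assignment is forced.
Oct 8 can only be covered by Petrov and Ivanova, so that assignment is forced.
One valid schedule: Oct 4→Ivanova, Oct 5→Pham, Oct 6→Petrov+Abara, Oct 7→Petrov, Oct 8→Petrov+Ivanova, Oct 9→Novak, Oct 10→Pham.
Loads: Pham 2/2, Novak 1/2, Petrov 3/3, Ivanova 2/3, Abara 1/3 — all within limits.

Yes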